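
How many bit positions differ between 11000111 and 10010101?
XOR = 01010010, count of 1s = 3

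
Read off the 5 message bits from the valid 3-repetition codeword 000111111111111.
Split into 3-bit blocks: 000 111 111 111 111
Data = 01111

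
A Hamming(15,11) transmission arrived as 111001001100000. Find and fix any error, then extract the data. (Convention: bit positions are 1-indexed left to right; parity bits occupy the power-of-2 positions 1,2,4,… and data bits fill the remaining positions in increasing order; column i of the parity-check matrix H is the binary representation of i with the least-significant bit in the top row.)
Syndrome s = H · r^T (mod 2), r = 111001001100000:
  s[0] = (101010101010101)·(111001001100000) mod 2 = 1+0+1+0+0+0+0+0+1+0+0+0+0+0+0 mod 2 = 1
  s[1] = (011001100110011)·(111001001100000) mod 2 = 0+1+1+0+0+1+0+0+0+1+0+0+0+0+0 mod 2 = 0
  s[2] = (000111100001111)·(111001001100000) mod 2 = 0+0+0+0+0+1+0+0+0+0+0+0+0+0+0 mod 2 = 1
  s[3] = (000000011111111)·(111001001100000) mod 2 = 0+0+0+0+0+0+0+0+1+1+0+0+0+0+0 mod 2 = 0
Syndrome = 1010
Column 5 of H equals this syndrome → error at bit 5 (1-indexed).
Flip bit 5: 111001001100000 → 111011001100000
Extract data bits at positions {3,5,6,7,9,10,11,12,13,14,15}: 11101100000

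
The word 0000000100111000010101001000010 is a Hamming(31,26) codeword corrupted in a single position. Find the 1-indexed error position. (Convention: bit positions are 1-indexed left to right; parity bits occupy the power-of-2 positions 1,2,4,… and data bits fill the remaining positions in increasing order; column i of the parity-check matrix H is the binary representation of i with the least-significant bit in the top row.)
Syndrome s = H · r^T (mod 2), r = 0000000100111000010101001000010:
  s[0] = (1010101010101010101010101010101)·(0000000100111000010101001000010) mod 2 = 0+0+0+0+0+0+0+0+0+0+1+0+1+0+0+0+0+0+0+0+0+0+0+0+1+0+0+0+0+0+0 mod 2 = 1
  s[1] = (0110011001100110011001100110011)·(0000000100111000010101001000010) mod 2 = 0+0+0+0+0+0+0+0+0+0+1+0+0+0+0+0+0+1+0+0+0+1+0+0+0+0+0+0+0+1+0 mod 2 = 0
  s[2] = (0001111000011110000111100001111)·(0000000100111000010101001000010) mod 2 = 0+0+0+0+0+0+0+0+0+0+0+1+1+0+0+0+0+0+0+1+0+1+0+0+0+0+0+0+0+1+0 mod 2 = 1
  s[3] = (0000000111111110000000011111111)·(0000000100111000010101001000010) mod 2 = 0+0+0+0+0+0+0+1+0+0+1+1+1+0+0+0+0+0+0+0+0+0+0+0+1+0+0+0+0+1+0 mod 2 = 0
  s[4] = (0000000000000001111111111111111)·(0000000100111000010101001000010) mod 2 = 0+0+0+0+0+0+0+0+0+0+0+0+0+0+0+0+0+1+0+1+0+1+0+0+1+0+0+0+0+1+0 mod 2 = 1
Syndrome = 10101
Column i of H is the binary representation of i, so the syndrome is the binary index of the flipped bit.
Read s = 10101 with s[0] as LSB: 1·2^0 + 0·2^1 + 1·2^2 + 0·2^3 + 1·2^4 = 21.
Error is at bit position 21.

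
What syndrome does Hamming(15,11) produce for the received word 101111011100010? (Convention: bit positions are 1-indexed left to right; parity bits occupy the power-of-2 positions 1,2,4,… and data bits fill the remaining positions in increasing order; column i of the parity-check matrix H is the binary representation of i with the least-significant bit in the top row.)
Syndrome s = H · r^T (mod 2), r = 101111011100010:
  s[0] = (101010101010101)·(101111011100010) mod 2 = 1+0+1+0+1+0+0+0+1+0+0+0+0+0+0 mod 2 = 0
  s[1] = (011001100110011)·(101111011100010) mod 2 = 0+0+1+0+0+1+0+0+0+1+0+0+0+1+0 mod 2 = 0
  s[2] = (000111100001111)·(101111011100010) mod 2 = 0+0+0+1+1+1+0+0+0+0+0+0+0+1+0 mod 2 = 0
  s[3] = (000000011111111)·(101111011100010) mod 2 = 0+0+0+0+0+0+0+1+1+1+0+0+0+1+0 mod 2 = 0
Syndrome = 0000
s = 0: no error detected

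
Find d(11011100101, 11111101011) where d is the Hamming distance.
XOR = 00100001110, count of 1s = 4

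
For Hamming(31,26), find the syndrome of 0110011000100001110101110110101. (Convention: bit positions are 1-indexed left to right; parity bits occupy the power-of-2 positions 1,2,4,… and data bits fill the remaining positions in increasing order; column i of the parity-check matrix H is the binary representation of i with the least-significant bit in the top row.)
Syndrome s = H · r^T (mod 2), r = 0110011000100001110101110110101:
  s[0] = (1010101010101010101010101010101)·(0110011000100001110101110110101) mod 2 = 0+0+1+0+0+0+1+0+0+0+1+0+0+0+0+0+1+0+0+0+0+0+1+0+0+0+1+0+1+0+1 mod 2 = 0
  s[1] = (0110011001100110011001100110011)·(0110011000100001110101110110101) mod 2 = 0+1+1+0+0+1+1+0+0+0+1+0+0+0+0+0+0+1+0+0+0+1+1+0+0+1+1+0+0+0+1 mod 2 = 1
  s[2] = (0001111000011110000111100001111)·(0110011000100001110101110110101) mod 2 = 0+0+0+0+0+1+1+0+0+0+0+0+0+0+0+0+0+0+0+1+0+1+1+0+0+0+0+0+1+0+1 mod 2 = 1
  s[3] = (0000000111111110000000011111111)·(0110011000100001110101110110101) mod 2 = 0+0+0+0+0+0+0+0+0+0+1+0+0+0+0+0+0+0+0+0+0+0+0+1+0+1+1+0+1+0+1 mod 2 = 0
  s[4] = (0000000000000001111111111111111)·(0110011000100001110101110110101) mod 2 = 0+0+0+0+0+0+0+0+0+0+0+0+0+0+0+1+1+1+0+1+0+1+1+1+0+1+1+0+1+0+1 mod 2 = 1
Syndrome = 01101
Non-zero syndrome: error at position 22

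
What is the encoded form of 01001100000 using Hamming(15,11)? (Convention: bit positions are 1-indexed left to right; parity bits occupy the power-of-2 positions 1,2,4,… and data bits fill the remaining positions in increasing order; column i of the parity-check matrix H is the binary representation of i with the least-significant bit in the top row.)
Codeword c = d · G (mod 2), d = 01001100000:
  c[0] = d·G[:,0] = (01001100000)·(11011010101) mod 2 = 0+1+0+0+1+0+0+0+0+0+0 mod 2 = 0
  c[1] = d·G[:,1] = (01001100000)·(10110110011) mod 2 = 0+0+0+0+0+1+0+0+0+0+0 mod 2 = 1
  c[2] = d·G[:,2] = (01001100000)·(10000000000) mod 2 = 0+0+0+0+0+0+0+0+0+0+0 mod 2 = 0
  c[3] = d·G[:,3] = (01001100000)·(01110001111) mod 2 = 0+1+0+0+0+0+0+0+0+0+0 mod 2 = 1
  c[4] = d·G[:,4] = (01001100000)·(01000000000) mod 2 = 0+1+0+0+0+0+0+0+0+0+0 mod 2 = 1
  c[5] = d·G[:,5] = (01001100000)·(00100000000) mod 2 = 0+0+0+0+0+0+0+0+0+0+0 mod 2 = 0
  c[6] = d·G[:,6] = (01001100000)·(00010000000) mod 2 = 0+0+0+0+0+0+0+0+0+0+0 mod 2 = 0
  c[7] = d·G[:,7] = (01001100000)·(00001111111) mod 2 = 0+0+0+0+1+1+0+0+0+0+0 mod 2 = 0
  c[8] = d·G[:,8] = (01001100000)·(00001000000) mod 2 = 0+0+0+0+1+0+0+0+0+0+0 mod 2 = 1
  c[9] = d·G[:,9] = (01001100000)·(00000100000) mod 2 = 0+0+0+0+0+1+0+0+0+0+0 mod 2 = 1
  c[10] = d·G[:,10] = (01001100000)·(00000010000) mod 2 = 0+0+0+0+0+0+0+0+0+0+0 mod 2 = 0
  c[11] = d·G[:,11] = (01001100000)·(00000001000) mod 2 = 0+0+0+0+0+0+0+0+0+0+0 mod 2 = 0
  c[12] = d·G[:,12] = (01001100000)·(00000000100) mod 2 = 0+0+0+0+0+0+0+0+0+0+0 mod 2 = 0
  c[13] = d·G[:,13] = (01001100000)·(00000000010) mod 2 = 0+0+0+0+0+0+0+0+0+0+0 mod 2 = 0
  c[14] = d·G[:,14] = (01001100000)·(00000000001) mod 2 = 0+0+0+0+0+0+0+0+0+0+0 mod 2 = 0
Codeword = 010110001100000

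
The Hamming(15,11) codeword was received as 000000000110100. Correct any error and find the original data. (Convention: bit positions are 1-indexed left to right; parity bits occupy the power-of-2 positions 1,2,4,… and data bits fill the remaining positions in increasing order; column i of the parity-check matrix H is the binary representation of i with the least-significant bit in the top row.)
Syndrome s = H · r^T (mod 2), r = 000000000110100:
  s[0] = (101010101010101)·(000000000110100) mod 2 = 0+0+0+0+0+0+0+0+0+0+1+0+1+0+0 mod 2 = 0
  s[1] = (011001100110011)·(000000000110100) mod 2 = 0+0+0+0+0+0+0+0+0+1+1+0+0+0+0 mod 2 = 0
  s[2] = (000111100001111)·(000000000110100) mod 2 = 0+0+0+0+0+0+0+0+0+0+0+0+1+0+0 mod 2 = 1
  s[3] = (000000011111111)·(000000000110100) mod 2 = 0+0+0+0+0+0+0+0+0+1+1+0+1+0+0 mod 2 = 1
Syndrome = 0011
Column 12 of H equals this syndrome → error at bit 12 (1-indexed).
Flip bit 12: 000000000110100 → 000000000111100
Extract data bits at positions {3,5,6,7,9,10,11,12,13,14,15}: 00000111100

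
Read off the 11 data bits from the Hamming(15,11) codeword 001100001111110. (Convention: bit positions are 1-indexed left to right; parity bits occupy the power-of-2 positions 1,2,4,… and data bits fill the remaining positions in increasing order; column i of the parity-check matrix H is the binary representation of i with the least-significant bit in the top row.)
Parity bits occupy power-of-2 positions; data bits are at positions {3,5,6,7,9,10,11,12,13,14,15} (1-indexed).
Extract: c[3]=1 c[5]=0 c[6]=0 c[7]=0 c[9]=1 c[10]=1 c[11]=1 c[12]=1 c[13]=1 c[14]=1 c[15]=0
Data = 10001111110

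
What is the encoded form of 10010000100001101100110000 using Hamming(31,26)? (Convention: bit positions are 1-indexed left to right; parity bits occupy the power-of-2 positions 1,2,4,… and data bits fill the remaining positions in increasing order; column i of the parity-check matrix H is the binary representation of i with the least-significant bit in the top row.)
Codeword c = d · G (mod 2), d = 10010000100001101100110000:
  c[0] = d·G[:,0] = (10010000100001101100110000)·(11011010101101010101010101) mod 2 = 1+0+0+1+0+0+0+0+1+0+0+0+0+1+0+0+0+1+0+0+0+1+0+0+0+0 mod 2 = 0
  c[1] = d·G[:,1] = (10010000100001101100110000)·(10110110011011001100110011) mod 2 = 1+0+0+1+0+0+0+0+0+0+0+0+0+1+0+0+1+1+0+0+1+1+0+0+0+0 mod 2 = 1
  c[2] = d·G[:,2] = (10010000100001101100110000)·(10000000000000000000000000) mod 2 = 1+0+0+0+0+0+0+0+0+0+0+0+0+0+0+0+0+0+0+0+0+0+0+0+0+0 mod 2 = 1
  c[3] = d·G[:,3] = (10010000100001101100110000)·(01110001111000111100001111) mod 2 = 0+0+0+1+0+0+0+0+1+0+0+0+0+0+1+0+1+1+0+0+0+0+0+0+0+0 mod 2 = 1
  c[4] = d·G[:,4] = (10010000100001101100110000)·(01000000000000000000000000) mod 2 = 0+0+0+0+0+0+0+0+0+0+0+0+0+0+0+0+0+0+0+0+0+0+0+0+0+0 mod 2 = 0
  c[5] = d·G[:,5] = (10010000100001101100110000)·(00100000000000000000000000) mod 2 = 0+0+0+0+0+0+0+0+0+0+0+0+0+0+0+0+0+0+0+0+0+0+0+0+0+0 mod 2 = 0
  c[6] = d·G[:,6] = (10010000100001101100110000)·(00010000000000000000000000) mod 2 = 0+0+0+1+0+0+0+0+0+0+0+0+0+0+0+0+0+0+0+0+0+0+0+0+0+0 mod 2 = 1
  c[7] = d·G[:,7] = (10010000100001101100110000)·(00001111111000000011111111) mod 2 = 0+0+0+0+0+0+0+0+1+0+0+0+0+0+0+0+0+0+0+0+1+1+0+0+0+0 mod 2 = 1
  c[8] = d·G[:,8] = (10010000100001101100110000)·(00001000000000000000000000) mod 2 = 0+0+0+0+0+0+0+0+0+0+0+0+0+0+0+0+0+0+0+0+0+0+0+0+0+0 mod 2 = 0
  c[9] = d·G[:,9] = (10010000100001101100110000)·(00000100000000000000000000) mod 2 = 0+0+0+0+0+0+0+0+0+0+0+0+0+0+0+0+0+0+0+0+0+0+0+0+0+0 mod 2 = 0
  c[10] = d·G[:,10] = (10010000100001101100110000)·(00000010000000000000000000) mod 2 = 0+0+0+0+0+0+0+0+0+0+0+0+0+0+0+0+0+0+0+0+0+0+0+0+0+0 mod 2 = 0
  c[11] = d·G[:,11] = (10010000100001101100110000)·(00000001000000000000000000) mod 2 = 0+0+0+0+0+0+0+0+0+0+0+0+0+0+0+0+0+0+0+0+0+0+0+0+0+0 mod 2 = 0
  c[12] = d·G[:,12] = (10010000100001101100110000)·(00000000100000000000000000) mod 2 = 0+0+0+0+0+0+0+0+1+0+0+0+0+0+0+0+0+0+0+0+0+0+0+0+0+0 mod 2 = 1
  c[13] = d·G[:,13] = (10010000100001101100110000)·(00000000010000000000000000) mod 2 = 0+0+0+0+0+0+0+0+0+0+0+0+0+0+0+0+0+0+0+0+0+0+0+0+0+0 mod 2 = 0
  c[14] = d·G[:,14] = (10010000100001101100110000)·(00000000001000000000000000) mod 2 = 0+0+0+0+0+0+0+0+0+0+0+0+0+0+0+0+0+0+0+0+0+0+0+0+0+0 mod 2 = 0
  c[15] = d·G[:,15] = (10010000100001101100110000)·(00000000000111111111111111) mod 2 = 0+0+0+0+0+0+0+0+0+0+0+0+0+1+1+0+1+1+0+0+1+1+0+0+0+0 mod 2 = 0
  c[16] = d·G[:,16] = (10010000100001101100110000)·(00000000000100000000000000) mod 2 = 0+0+0+0+0+0+0+0+0+0+0+0+0+0+0+0+0+0+0+0+0+0+0+0+0+0 mod 2 = 0
  c[17] = d·G[:,17] = (10010000100001101100110000)·(00000000000010000000000000) mod 2 = 0+0+0+0+0+0+0+0+0+0+0+0+0+0+0+0+0+0+0+0+0+0+0+0+0+0 mod 2 = 0
  c[18] = d·G[:,18] = (10010000100001101100110000)·(00000000000001000000000000) mod 2 = 0+0+0+0+0+0+0+0+0+0+0+0+0+1+0+0+0+0+0+0+0+0+0+0+0+0 mod 2 = 1
  c[19] = d·G[:,19] = (10010000100001101100110000)·(00000000000000100000000000) mod 2 = 0+0+0+0+0+0+0+0+0+0+0+0+0+0+1+0+0+0+0+0+0+0+0+0+0+0 mod 2 = 1
  c[20] = d·G[:,20] = (10010000100001101100110000)·(00000000000000010000000000) mod 2 = 0+0+0+0+0+0+0+0+0+0+0+0+0+0+0+0+0+0+0+0+0+0+0+0+0+0 mod 2 = 0
  c[21] = d·G[:,21] = (10010000100001101100110000)·(00000000000000001000000000) mod 2 = 0+0+0+0+0+0+0+0+0+0+0+0+0+0+0+0+1+0+0+0+0+0+0+0+0+0 mod 2 = 1
  c[22] = d·G[:,22] = (10010000100001101100110000)·(00000000000000000100000000) mod 2 = 0+0+0+0+0+0+0+0+0+0+0+0+0+0+0+0+0+1+0+0+0+0+0+0+0+0 mod 2 = 1
  c[23] = d·G[:,23] = (10010000100001101100110000)·(00000000000000000010000000) mod 2 = 0+0+0+0+0+0+0+0+0+0+0+0+0+0+0+0+0+0+0+0+0+0+0+0+0+0 mod 2 = 0
  c[24] = d·G[:,24] = (10010000100001101100110000)·(00000000000000000001000000) mod 2 = 0+0+0+0+0+0+0+0+0+0+0+0+0+0+0+0+0+0+0+0+0+0+0+0+0+0 mod 2 = 0
  c[25] = d·G[:,25] = (10010000100001101100110000)·(00000000000000000000100000) mod 2 = 0+0+0+0+0+0+0+0+0+0+0+0+0+0+0+0+0+0+0+0+1+0+0+0+0+0 mod 2 = 1
  c[26] = d·G[:,26] = (10010000100001101100110000)·(00000000000000000000010000) mod 2 = 0+0+0+0+0+0+0+0+0+0+0+0+0+0+0+0+0+0+0+0+0+1+0+0+0+0 mod 2 = 1
  c[27] = d·G[:,27] = (10010000100001101100110000)·(00000000000000000000001000) mod 2 = 0+0+0+0+0+0+0+0+0+0+0+0+0+0+0+0+0+0+0+0+0+0+0+0+0+0 mod 2 = 0
  c[28] = d·G[:,28] = (10010000100001101100110000)·(00000000000000000000000100) mod 2 = 0+0+0+0+0+0+0+0+0+0+0+0+0+0+0+0+0+0+0+0+0+0+0+0+0+0 mod 2 = 0
  c[29] = d·G[:,29] = (10010000100001101100110000)·(00000000000000000000000010) mod 2 = 0+0+0+0+0+0+0+0+0+0+0+0+0+0+0+0+0+0+0+0+0+0+0+0+0+0 mod 2 = 0
  c[30] = d·G[:,30] = (10010000100001101100110000)·(00000000000000000000000001) mod 2 = 0+0+0+0+0+0+0+0+0+0+0+0+0+0+0+0+0+0+0+0+0+0+0+0+0+0 mod 2 = 0
Codeword = 0111001100001000001101100110000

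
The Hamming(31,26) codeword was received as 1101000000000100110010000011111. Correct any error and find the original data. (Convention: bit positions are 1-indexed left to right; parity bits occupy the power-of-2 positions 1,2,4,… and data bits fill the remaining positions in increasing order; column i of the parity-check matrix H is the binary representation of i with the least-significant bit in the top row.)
Syndrome s = H · r^T (mod 2), r = 1101000000000100110010000011111:
  s[0] = (1010101010101010101010101010101)·(1101000000000100110010000011111) mod 2 = 1+0+0+0+0+0+0+0+0+0+0+0+0+0+0+0+1+0+0+0+1+0+0+0+0+0+1+0+1+0+1 mod 2 = 0
  s[1] = (0110011001100110011001100110011)·(1101000000000100110010000011111) mod 2 = 0+1+0+0+0+0+0+0+0+0+0+0+0+1+0+0+0+1+0+0+0+0+0+0+0+0+1+0+0+1+1 mod 2 = 0
  s[2] = (0001111000011110000111100001111)·(1101000000000100110010000011111) mod 2 = 0+0+0+1+0+0+0+0+0+0+0+0+0+1+0+0+0+0+0+0+1+0+0+0+0+0+0+1+1+1+1 mod 2 = 1
  s[3] = (0000000111111110000000011111111)·(1101000000000100110010000011111) mod 2 = 0+0+0+0+0+0+0+0+0+0+0+0+0+1+0+0+0+0+0+0+0+0+0+0+0+0+1+1+1+1+1 mod 2 = 0
  s[4] = (0000000000000001111111111111111)·(1101000000000100110010000011111) mod 2 = 0+0+0+0+0+0+0+0+0+0+0+0+0+0+0+0+1+1+0+0+1+0+0+0+0+0+1+1+1+1+1 mod 2 = 0
Syndrome = 00100
Column 4 of H equals this syndrome → error at bit 4 (1-indexed).
Flip bit 4: 1101000000000100110010000011111 → 1100000000000100110010000011111
Extract data bits at positions {3,5,6,7,9,10,11,12,13,14,15,17,18,19,20,21,22,23,24,25,26,27,28,29,30,31}: 00000000010110010000011111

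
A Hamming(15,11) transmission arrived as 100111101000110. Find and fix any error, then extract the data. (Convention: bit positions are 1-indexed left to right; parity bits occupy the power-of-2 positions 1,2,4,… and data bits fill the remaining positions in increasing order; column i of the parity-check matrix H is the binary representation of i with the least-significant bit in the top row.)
Syndrome s = H · r^T (mod 2), r = 100111101000110:
  s[0] = (101010101010101)·(100111101000110) mod 2 = 1+0+0+0+1+0+1+0+1+0+0+0+1+0+0 mod 2 = 1
  s[1] = (011001100110011)·(100111101000110) mod 2 = 0+0+0+0+0+1+1+0+0+0+0+0+0+1+0 mod 2 = 1
  s[2] = (000111100001111)·(100111101000110) mod 2 = 0+0+0+1+1+1+1+0+0+0+0+0+1+1+0 mod 2 = 0
  s[3] = (000000011111111)·(100111101000110) mod 2 = 0+0+0+0+0+0+0+0+1+0+0+0+1+1+0 mod 2 = 1
Syndrome = 1101
Column 11 of H equals this syndrome → error at bit 11 (1-indexed).
Flip bit 11: 100111101000110 → 100111101010110
Extract data bits at positions {3,5,6,7,9,10,11,12,13,14,15}: 01111010110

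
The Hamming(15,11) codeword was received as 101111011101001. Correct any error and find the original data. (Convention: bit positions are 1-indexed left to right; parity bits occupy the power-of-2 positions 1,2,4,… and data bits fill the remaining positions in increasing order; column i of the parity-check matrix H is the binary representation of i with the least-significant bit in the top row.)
Syndrome s = H · r^T (mod 2), r = 101111011101001:
  s[0] = (101010101010101)·(101111011101001) mod 2 = 1+0+1+0+1+0+0+0+1+0+0+0+0+0+1 mod 2 = 1
  s[1] = (011001100110011)·(101111011101001) mod 2 = 0+0+1+0+0+1+0+0+0+1+0+0+0+0+1 mod 2 = 0
  s[2] = (000111100001111)·(101111011101001) mod 2 = 0+0+0+1+1+1+0+0+0+0+0+1+0+0+1 mod 2 = 1
  s[3] = (000000011111111)·(101111011101001) mod 2 = 0+0+0+0+0+0+0+1+1+1+0+1+0+0+1 mod 2 = 1
Syndrome = 1011
Column 13 of H equals this syndrome → error at bit 13 (1-indexed).
Flip bit 13: 101111011101001 → 101111011101101
Extract data bits at positions {3,5,6,7,9,10,11,12,13,14,15}: 11101101101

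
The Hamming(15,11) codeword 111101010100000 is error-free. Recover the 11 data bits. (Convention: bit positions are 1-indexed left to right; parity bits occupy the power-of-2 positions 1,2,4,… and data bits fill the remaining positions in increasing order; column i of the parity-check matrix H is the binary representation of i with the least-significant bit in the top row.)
Parity bits occupy power-of-2 positions; data bits are at positions {3,5,6,7,9,10,11,12,13,14,15} (1-indexed).
Extract: c[3]=1 c[5]=0 c[6]=1 c[7]=0 c[9]=0 c[10]=1 c[11]=0 c[12]=0 c[13]=0 c[14]=0 c[15]=0
Data = 10100100000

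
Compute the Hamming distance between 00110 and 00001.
XOR = 00111, count of 1s = 3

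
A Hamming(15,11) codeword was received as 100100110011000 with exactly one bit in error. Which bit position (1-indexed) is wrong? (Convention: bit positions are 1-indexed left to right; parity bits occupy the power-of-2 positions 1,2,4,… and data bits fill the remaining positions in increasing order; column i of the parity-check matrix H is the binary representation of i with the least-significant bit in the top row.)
Syndrome s = H · r^T (mod 2), r = 100100110011000:
  s[0] = (101010101010101)·(100100110011000) mod 2 = 1+0+0+0+0+0+1+0+0+0+1+0+0+0+0 mod 2 = 1
  s[1] = (011001100110011)·(100100110011000) mod 2 = 0+0+0+0+0+0+1+0+0+0+1+0+0+0+0 mod 2 = 0
  s[2] = (000111100001111)·(100100110011000) mod 2 = 0+0+0+1+0+0+1+0+0+0+0+1+0+0+0 mod 2 = 1
  s[3] = (000000011111111)·(100100110011000) mod 2 = 0+0+0+0+0+0+0+1+0+0+1+1+0+0+0 mod 2 = 1
Syndrome = 1011
Column i of H is the binary representation of i, so the syndrome is the binary index of the flipped bit.
Read s = 1011 with s[0] as LSB: 1·2^0 + 0·2^1 + 1·2^2 + 1·2^3 = 13.
Error is at bit position 13.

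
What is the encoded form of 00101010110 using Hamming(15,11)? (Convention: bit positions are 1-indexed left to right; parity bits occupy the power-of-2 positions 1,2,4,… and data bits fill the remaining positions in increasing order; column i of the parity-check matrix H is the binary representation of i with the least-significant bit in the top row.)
Codeword c = d · G (mod 2), d = 00101010110:
  c[0] = d·G[:,0] = (00101010110)·(11011010101) mod 2 = 0+0+0+0+1+0+1+0+1+0+0 mod 2 = 1
  c[1] = d·G[:,1] = (00101010110)·(10110110011) mod 2 = 0+0+1+0+0+0+1+0+0+1+0 mod 2 = 1
  c[2] = d·G[:,2] = (00101010110)·(10000000000) mod 2 = 0+0+0+0+0+0+0+0+0+0+0 mod 2 = 0
  c[3] = d·G[:,3] = (00101010110)·(01110001111) mod 2 = 0+0+1+0+0+0+0+0+1+1+0 mod 2 = 1
  c[4] = d·G[:,4] = (00101010110)·(01000000000) mod 2 = 0+0+0+0+0+0+0+0+0+0+0 mod 2 = 0
  c[5] = d·G[:,5] = (00101010110)·(00100000000) mod 2 = 0+0+1+0+0+0+0+0+0+0+0 mod 2 = 1
  c[6] = d·G[:,6] = (00101010110)·(00010000000) mod 2 = 0+0+0+0+0+0+0+0+0+0+0 mod 2 = 0
  c[7] = d·G[:,7] = (00101010110)·(00001111111) mod 2 = 0+0+0+0+1+0+1+0+1+1+0 mod 2 = 0
  c[8] = d·G[:,8] = (00101010110)·(00001000000) mod 2 = 0+0+0+0+1+0+0+0+0+0+0 mod 2 = 1
  c[9] = d·G[:,9] = (00101010110)·(00000100000) mod 2 = 0+0+0+0+0+0+0+0+0+0+0 mod 2 = 0
  c[10] = d·G[:,10] = (00101010110)·(00000010000) mod 2 = 0+0+0+0+0+0+1+0+0+0+0 mod 2 = 1
  c[11] = d·G[:,11] = (00101010110)·(00000001000) mod 2 = 0+0+0+0+0+0+0+0+0+0+0 mod 2 = 0
  c[12] = d·G[:,12] = (00101010110)·(00000000100) mod 2 = 0+0+0+0+0+0+0+0+1+0+0 mod 2 = 1
  c[13] = d·G[:,13] = (00101010110)·(00000000010) mod 2 = 0+0+0+0+0+0+0+0+0+1+0 mod 2 = 1
  c[14] = d·G[:,14] = (00101010110)·(00000000001) mod 2 = 0+0+0+0+0+0+0+0+0+0+0 mod 2 = 0
Codeword = 110101001010110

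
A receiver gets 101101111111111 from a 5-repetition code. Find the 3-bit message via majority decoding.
Split into 5-bit blocks and majority-vote each:
  block 1 = 10110: 3 ones, 2 zeros → 1
  block 2 = 11111: 5 ones, 0 zeros → 1
  block 3 = 11111: 5 ones, 0 zeros → 1
Decoded = 111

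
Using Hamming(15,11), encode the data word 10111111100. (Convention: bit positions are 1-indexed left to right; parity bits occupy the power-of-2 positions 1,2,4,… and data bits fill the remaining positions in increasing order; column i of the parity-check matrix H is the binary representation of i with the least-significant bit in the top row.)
Codeword c = d · G (mod 2), d = 10111111100:
  c[0] = d·G[:,0] = (10111111100)·(11011010101) mod 2 = 1+0+0+1+1+0+1+0+1+0+0 mod 2 = 1
  c[1] = d·G[:,1] = (10111111100)·(10110110011) mod 2 = 1+0+1+1+0+1+1+0+0+0+0 mod 2 = 1
  c[2] = d·G[:,2] = (10111111100)·(10000000000) mod 2 = 1+0+0+0+0+0+0+0+0+0+0 mod 2 = 1
  c[3] = d·G[:,3] = (10111111100)·(01110001111) mod 2 = 0+0+1+1+0+0+0+1+1+0+0 mod 2 = 0
  c[4] = d·G[:,4] = (10111111100)·(01000000000) mod 2 = 0+0+0+0+0+0+0+0+0+0+0 mod 2 = 0
  c[5] = d·G[:,5] = (10111111100)·(00100000000) mod 2 = 0+0+1+0+0+0+0+0+0+0+0 mod 2 = 1
  c[6] = d·G[:,6] = (10111111100)·(00010000000) mod 2 = 0+0+0+1+0+0+0+0+0+0+0 mod 2 = 1
  c[7] = d·G[:,7] = (10111111100)·(00001111111) mod 2 = 0+0+0+0+1+1+1+1+1+0+0 mod 2 = 1
  c[8] = d·G[:,8] = (10111111100)·(00001000000) mod 2 = 0+0+0+0+1+0+0+0+0+0+0 mod 2 = 1
  c[9] = d·G[:,9] = (10111111100)·(00000100000) mod 2 = 0+0+0+0+0+1+0+0+0+0+0 mod 2 = 1
  c[10] = d·G[:,10] = (10111111100)·(00000010000) mod 2 = 0+0+0+0+0+0+1+0+0+0+0 mod 2 = 1
  c[11] = d·G[:,11] = (10111111100)·(00000001000) mod 2 = 0+0+0+0+0+0+0+1+0+0+0 mod 2 = 1
  c[12] = d·G[:,12] = (10111111100)·(00000000100) mod 2 = 0+0+0+0+0+0+0+0+1+0+0 mod 2 = 1
  c[13] = d·G[:,13] = (10111111100)·(00000000010) mod 2 = 0+0+0+0+0+0+0+0+0+0+0 mod 2 = 0
  c[14] = d·G[:,14] = (10111111100)·(00000000001) mod 2 = 0+0+0+0+0+0+0+0+0+0+0 mod 2 = 0
Codeword = 111001111111100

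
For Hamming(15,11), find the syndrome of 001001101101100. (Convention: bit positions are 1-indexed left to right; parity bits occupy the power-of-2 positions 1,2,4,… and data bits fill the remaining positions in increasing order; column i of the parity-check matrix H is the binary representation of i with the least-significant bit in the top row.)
Syndrome s = H · r^T (mod 2), r = 001001101101100:
  s[0] = (101010101010101)·(001001101101100) mod 2 = 0+0+1+0+0+0+1+0+1+0+0+0+1+0+0 mod 2 = 0
  s[1] = (011001100110011)·(001001101101100) mod 2 = 0+0+1+0+0+1+1+0+0+1+0+0+0+0+0 mod 2 = 0
  s[2] = (000111100001111)·(001001101101100) mod 2 = 0+0+0+0+0+1+1+0+0+0+0+1+1+0+0 mod 2 = 0
  s[3] = (000000011111111)·(001001101101100) mod 2 = 0+0+0+0+0+0+0+0+1+1+0+1+1+0+0 mod 2 = 0
Syndrome = 0000
s = 0: no error detected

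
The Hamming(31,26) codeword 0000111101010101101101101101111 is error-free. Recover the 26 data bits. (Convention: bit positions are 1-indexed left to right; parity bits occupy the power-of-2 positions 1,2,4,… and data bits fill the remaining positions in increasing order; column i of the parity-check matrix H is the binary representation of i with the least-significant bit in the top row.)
Parity bits occupy power-of-2 positions; data bits are at positions {3,5,6,7,9,10,11,12,13,14,15,17,18,19,20,21,22,23,24,25,26,27,28,29,30,31} (1-indexed).
Extract: c[3]=0 c[5]=1 c[6]=1 c[7]=1 c[9]=0 c[10]=1 c[11]=0 c[12]=1 c[13]=0 c[14]=1 c[15]=0 c[17]=1 c[18]=0 c[19]=1 c[20]=1 c[21]=0 c[22]=1 c[23]=1 c[24]=0 c[25]=1 c[26]=1 c[27]=0 c[28]=1 c[29]=1 c[30]=1 c[31]=1
Data = 01110101010101101101101111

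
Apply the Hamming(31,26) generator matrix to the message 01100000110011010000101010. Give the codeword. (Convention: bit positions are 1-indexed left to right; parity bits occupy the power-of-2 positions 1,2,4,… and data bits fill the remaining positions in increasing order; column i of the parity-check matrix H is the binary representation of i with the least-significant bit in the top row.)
Codeword c = d · G (mod 2), d = 01100000110011010000101010:
  c[0] = d·G[:,0] = (01100000110011010000101010)·(11011010101101010101010101) mod 2 = 0+1+0+0+0+0+0+0+1+0+0+0+0+1+0+1+0+0+0+0+0+0+0+0+0+0 mod 2 = 0
  c[1] = d·G[:,1] = (01100000110011010000101010)·(10110110011011001100110011) mod 2 = 0+0+1+0+0+0+0+0+0+1+0+0+1+1+0+0+0+0+0+0+1+0+0+0+1+0 mod 2 = 0
  c[2] = d·G[:,2] = (01100000110011010000101010)·(10000000000000000000000000) mod 2 = 0+0+0+0+0+0+0+0+0+0+0+0+0+0+0+0+0+0+0+0+0+0+0+0+0+0 mod 2 = 0
  c[3] = d·G[:,3] = (01100000110011010000101010)·(01110001111000111100001111) mod 2 = 0+1+1+0+0+0+0+0+1+1+0+0+0+0+0+1+0+0+0+0+0+0+1+0+1+0 mod 2 = 1
  c[4] = d·G[:,4] = (01100000110011010000101010)·(01000000000000000000000000) mod 2 = 0+1+0+0+0+0+0+0+0+0+0+0+0+0+0+0+0+0+0+0+0+0+0+0+0+0 mod 2 = 1
  c[5] = d·G[:,5] = (01100000110011010000101010)·(00100000000000000000000000) mod 2 = 0+0+1+0+0+0+0+0+0+0+0+0+0+0+0+0+0+0+0+0+0+0+0+0+0+0 mod 2 = 1
  c[6] = d·G[:,6] = (01100000110011010000101010)·(00010000000000000000000000) mod 2 = 0+0+0+0+0+0+0+0+0+0+0+0+0+0+0+0+0+0+0+0+0+0+0+0+0+0 mod 2 = 0
  c[7] = d·G[:,7] = (01100000110011010000101010)·(00001111111000000011111111) mod 2 = 0+0+0+0+0+0+0+0+1+1+0+0+0+0+0+0+0+0+0+0+1+0+1+0+1+0 mod 2 = 1
  c[8] = d·G[:,8] = (01100000110011010000101010)·(00001000000000000000000000) mod 2 = 0+0+0+0+0+0+0+0+0+0+0+0+0+0+0+0+0+0+0+0+0+0+0+0+0+0 mod 2 = 0
  c[9] = d·G[:,9] = (01100000110011010000101010)·(00000100000000000000000000) mod 2 = 0+0+0+0+0+0+0+0+0+0+0+0+0+0+0+0+0+0+0+0+0+0+0+0+0+0 mod 2 = 0
  c[10] = d·G[:,10] = (01100000110011010000101010)·(00000010000000000000000000) mod 2 = 0+0+0+0+0+0+0+0+0+0+0+0+0+0+0+0+0+0+0+0+0+0+0+0+0+0 mod 2 = 0
  c[11] = d·G[:,11] = (01100000110011010000101010)·(00000001000000000000000000) mod 2 = 0+0+0+0+0+0+0+0+0+0+0+0+0+0+0+0+0+0+0+0+0+0+0+0+0+0 mod 2 = 0
  c[12] = d·G[:,12] = (01100000110011010000101010)·(00000000100000000000000000) mod 2 = 0+0+0+0+0+0+0+0+1+0+0+0+0+0+0+0+0+0+0+0+0+0+0+0+0+0 mod 2 = 1
  c[13] = d·G[:,13] = (01100000110011010000101010)·(00000000010000000000000000) mod 2 = 0+0+0+0+0+0+0+0+0+1+0+0+0+0+0+0+0+0+0+0+0+0+0+0+0+0 mod 2 = 1
  c[14] = d·G[:,14] = (01100000110011010000101010)·(00000000001000000000000000) mod 2 = 0+0+0+0+0+0+0+0+0+0+0+0+0+0+0+0+0+0+0+0+0+0+0+0+0+0 mod 2 = 0
  c[15] = d·G[:,15] = (01100000110011010000101010)·(00000000000111111111111111) mod 2 = 0+0+0+0+0+0+0+0+0+0+0+0+1+1+0+1+0+0+0+0+1+0+1+0+1+0 mod 2 = 0
  c[16] = d·G[:,16] = (01100000110011010000101010)·(00000000000100000000000000) mod 2 = 0+0+0+0+0+0+0+0+0+0+0+0+0+0+0+0+0+0+0+0+0+0+0+0+0+0 mod 2 = 0
  c[17] = d·G[:,17] = (01100000110011010000101010)·(00000000000010000000000000) mod 2 = 0+0+0+0+0+0+0+0+0+0+0+0+1+0+0+0+0+0+0+0+0+0+0+0+0+0 mod 2 = 1
  c[18] = d·G[:,18] = (01100000110011010000101010)·(00000000000001000000000000) mod 2 = 0+0+0+0+0+0+0+0+0+0+0+0+0+1+0+0+0+0+0+0+0+0+0+0+0+0 mod 2 = 1
  c[19] = d·G[:,19] = (01100000110011010000101010)·(00000000000000100000000000) mod 2 = 0+0+0+0+0+0+0+0+0+0+0+0+0+0+0+0+0+0+0+0+0+0+0+0+0+0 mod 2 = 0
  c[20] = d·G[:,20] = (01100000110011010000101010)·(00000000000000010000000000) mod 2 = 0+0+0+0+0+0+0+0+0+0+0+0+0+0+0+1+0+0+0+0+0+0+0+0+0+0 mod 2 = 1
  c[21] = d·G[:,21] = (01100000110011010000101010)·(00000000000000001000000000) mod 2 = 0+0+0+0+0+0+0+0+0+0+0+0+0+0+0+0+0+0+0+0+0+0+0+0+0+0 mod 2 = 0
  c[22] = d·G[:,22] = (01100000110011010000101010)·(00000000000000000100000000) mod 2 = 0+0+0+0+0+0+0+0+0+0+0+0+0+0+0+0+0+0+0+0+0+0+0+0+0+0 mod 2 = 0
  c[23] = d·G[:,23] = (01100000110011010000101010)·(00000000000000000010000000) mod 2 = 0+0+0+0+0+0+0+0+0+0+0+0+0+0+0+0+0+0+0+0+0+0+0+0+0+0 mod 2 = 0
  c[24] = d·G[:,24] = (01100000110011010000101010)·(00000000000000000001000000) mod 2 = 0+0+0+0+0+0+0+0+0+0+0+0+0+0+0+0+0+0+0+0+0+0+0+0+0+0 mod 2 = 0
  c[25] = d·G[:,25] = (01100000110011010000101010)·(00000000000000000000100000) mod 2 = 0+0+0+0+0+0+0+0+0+0+0+0+0+0+0+0+0+0+0+0+1+0+0+0+0+0 mod 2 = 1
  c[26] = d·G[:,26] = (01100000110011010000101010)·(00000000000000000000010000) mod 2 = 0+0+0+0+0+0+0+0+0+0+0+0+0+0+0+0+0+0+0+0+0+0+0+0+0+0 mod 2 = 0
  c[27] = d·G[:,27] = (01100000110011010000101010)·(00000000000000000000001000) mod 2 = 0+0+0+0+0+0+0+0+0+0+0+0+0+0+0+0+0+0+0+0+0+0+1+0+0+0 mod 2 = 1
  c[28] = d·G[:,28] = (01100000110011010000101010)·(00000000000000000000000100) mod 2 = 0+0+0+0+0+0+0+0+0+0+0+0+0+0+0+0+0+0+0+0+0+0+0+0+0+0 mod 2 = 0
  c[29] = d·G[:,29] = (01100000110011010000101010)·(00000000000000000000000010) mod 2 = 0+0+0+0+0+0+0+0+0+0+0+0+0+0+0+0+0+0+0+0+0+0+0+0+1+0 mod 2 = 1
  c[30] = d·G[:,30] = (01100000110011010000101010)·(00000000000000000000000001) mod 2 = 0+0+0+0+0+0+0+0+0+0+0+0+0+0+0+0+0+0+0+0+0+0+0+0+0+0 mod 2 = 0
Codeword = 0001110100001100011010000101010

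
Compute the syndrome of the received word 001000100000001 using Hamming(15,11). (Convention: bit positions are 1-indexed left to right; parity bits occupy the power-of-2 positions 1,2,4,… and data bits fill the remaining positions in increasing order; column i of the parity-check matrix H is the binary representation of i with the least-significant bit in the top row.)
Syndrome s = H · r^T (mod 2), r = 001000100000001:
  s[0] = (101010101010101)·(001000100000001) mod 2 = 0+0+1+0+0+0+1+0+0+0+0+0+0+0+1 mod 2 = 1
  s[1] = (011001100110011)·(001000100000001) mod 2 = 0+0+1+0+0+0+1+0+0+0+0+0+0+0+1 mod 2 = 1
  s[2] = (000111100001111)·(001000100000001) mod 2 = 0+0+0+0+0+0+1+0+0+0+0+0+0+0+1 mod 2 = 0
  s[3] = (000000011111111)·(001000100000001) mod 2 = 0+0+0+0+0+0+0+0+0+0+0+0+0+0+1 mod 2 = 1
Syndrome = 1101
Non-zero syndrome: error at position 11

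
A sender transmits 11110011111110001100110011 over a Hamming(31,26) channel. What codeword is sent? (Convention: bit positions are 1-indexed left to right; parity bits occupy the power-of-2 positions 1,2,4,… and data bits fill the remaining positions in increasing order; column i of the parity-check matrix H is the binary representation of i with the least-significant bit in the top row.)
Codeword c = d · G (mod 2), d = 11110011111110001100110011:
  c[0] = d·G[:,0] = (11110011111110001100110011)·(11011010101101010101010101) mod 2 = 1+1+0+1+0+0+1+0+1+0+1+1+0+0+0+0+0+1+0+0+0+1+0+0+0+1 mod 2 = 0
  c[1] = d·G[:,1] = (11110011111110001100110011)·(10110110011011001100110011) mod 2 = 1+0+1+1+0+0+1+0+0+1+1+0+1+0+0+0+1+1+0+0+1+1+0+0+1+1 mod 2 = 1
  c[2] = d·G[:,2] = (11110011111110001100110011)·(10000000000000000000000000) mod 2 = 1+0+0+0+0+0+0+0+0+0+0+0+0+0+0+0+0+0+0+0+0+0+0+0+0+0 mod 2 = 1
  c[3] = d·G[:,3] = (11110011111110001100110011)·(01110001111000111100001111) mod 2 = 0+1+1+1+0+0+0+1+1+1+1+0+0+0+0+0+1+1+0+0+0+0+0+0+1+1 mod 2 = 1
  c[4] = d·G[:,4] = (11110011111110001100110011)·(01000000000000000000000000) mod 2 = 0+1+0+0+0+0+0+0+0+0+0+0+0+0+0+0+0+0+0+0+0+0+0+0+0+0 mod 2 = 1
  c[5] = d·G[:,5] = (11110011111110001100110011)·(00100000000000000000000000) mod 2 = 0+0+1+0+0+0+0+0+0+0+0+0+0+0+0+0+0+0+0+0+0+0+0+0+0+0 mod 2 = 1
  c[6] = d·G[:,6] = (11110011111110001100110011)·(00010000000000000000000000) mod 2 = 0+0+0+1+0+0+0+0+0+0+0+0+0+0+0+0+0+0+0+0+0+0+0+0+0+0 mod 2 = 1
  c[7] = d·G[:,7] = (11110011111110001100110011)·(00001111111000000011111111) mod 2 = 0+0+0+0+0+0+1+1+1+1+1+0+0+0+0+0+0+0+0+0+1+1+0+0+1+1 mod 2 = 1
  c[8] = d·G[:,8] = (11110011111110001100110011)·(00001000000000000000000000) mod 2 = 0+0+0+0+0+0+0+0+0+0+0+0+0+0+0+0+0+0+0+0+0+0+0+0+0+0 mod 2 = 0
  c[9] = d·G[:,9] = (11110011111110001100110011)·(00000100000000000000000000) mod 2 = 0+0+0+0+0+0+0+0+0+0+0+0+0+0+0+0+0+0+0+0+0+0+0+0+0+0 mod 2 = 0
  c[10] = d·G[:,10] = (11110011111110001100110011)·(00000010000000000000000000) mod 2 = 0+0+0+0+0+0+1+0+0+0+0+0+0+0+0+0+0+0+0+0+0+0+0+0+0+0 mod 2 = 1
  c[11] = d·G[:,11] = (11110011111110001100110011)·(00000001000000000000000000) mod 2 = 0+0+0+0+0+0+0+1+0+0+0+0+0+0+0+0+0+0+0+0+0+0+0+0+0+0 mod 2 = 1
  c[12] = d·G[:,12] = (11110011111110001100110011)·(00000000100000000000000000) mod 2 = 0+0+0+0+0+0+0+0+1+0+0+0+0+0+0+0+0+0+0+0+0+0+0+0+0+0 mod 2 = 1
  c[13] = d·G[:,13] = (11110011111110001100110011)·(00000000010000000000000000) mod 2 = 0+0+0+0+0+0+0+0+0+1+0+0+0+0+0+0+0+0+0+0+0+0+0+0+0+0 mod 2 = 1
  c[14] = d·G[:,14] = (11110011111110001100110011)·(00000000001000000000000000) mod 2 = 0+0+0+0+0+0+0+0+0+0+1+0+0+0+0+0+0+0+0+0+0+0+0+0+0+0 mod 2 = 1
  c[15] = d·G[:,15] = (11110011111110001100110011)·(00000000000111111111111111) mod 2 = 0+0+0+0+0+0+0+0+0+0+0+1+1+0+0+0+1+1+0+0+1+1+0+0+1+1 mod 2 = 0
  c[16] = d·G[:,16] = (11110011111110001100110011)·(00000000000100000000000000) mod 2 = 0+0+0+0+0+0+0+0+0+0+0+1+0+0+0+0+0+0+0+0+0+0+0+0+0+0 mod 2 = 1
  c[17] = d·G[:,17] = (11110011111110001100110011)·(00000000000010000000000000) mod 2 = 0+0+0+0+0+0+0+0+0+0+0+0+1+0+0+0+0+0+0+0+0+0+0+0+0+0 mod 2 = 1
  c[18] = d·G[:,18] = (11110011111110001100110011)·(00000000000001000000000000) mod 2 = 0+0+0+0+0+0+0+0+0+0+0+0+0+0+0+0+0+0+0+0+0+0+0+0+0+0 mod 2 = 0
  c[19] = d·G[:,19] = (11110011111110001100110011)·(00000000000000100000000000) mod 2 = 0+0+0+0+0+0+0+0+0+0+0+0+0+0+0+0+0+0+0+0+0+0+0+0+0+0 mod 2 = 0
  c[20] = d·G[:,20] = (11110011111110001100110011)·(00000000000000010000000000) mod 2 = 0+0+0+0+0+0+0+0+0+0+0+0+0+0+0+0+0+0+0+0+0+0+0+0+0+0 mod 2 = 0
  c[21] = d·G[:,21] = (11110011111110001100110011)·(00000000000000001000000000) mod 2 = 0+0+0+0+0+0+0+0+0+0+0+0+0+0+0+0+1+0+0+0+0+0+0+0+0+0 mod 2 = 1
  c[22] = d·G[:,22] = (11110011111110001100110011)·(00000000000000000100000000) mod 2 = 0+0+0+0+0+0+0+0+0+0+0+0+0+0+0+0+0+1+0+0+0+0+0+0+0+0 mod 2 = 1
  c[23] = d·G[:,23] = (11110011111110001100110011)·(00000000000000000010000000) mod 2 = 0+0+0+0+0+0+0+0+0+0+0+0+0+0+0+0+0+0+0+0+0+0+0+0+0+0 mod 2 = 0
  c[24] = d·G[:,24] = (11110011111110001100110011)·(00000000000000000001000000) mod 2 = 0+0+0+0+0+0+0+0+0+0+0+0+0+0+0+0+0+0+0+0+0+0+0+0+0+0 mod 2 = 0
  c[25] = d·G[:,25] = (11110011111110001100110011)·(00000000000000000000100000) mod 2 = 0+0+0+0+0+0+0+0+0+0+0+0+0+0+0+0+0+0+0+0+1+0+0+0+0+0 mod 2 = 1
  c[26] = d·G[:,26] = (11110011111110001100110011)·(00000000000000000000010000) mod 2 = 0+0+0+0+0+0+0+0+0+0+0+0+0+0+0+0+0+0+0+0+0+1+0+0+0+0 mod 2 = 1
  c[27] = d·G[:,27] = (11110011111110001100110011)·(00000000000000000000001000) mod 2 = 0+0+0+0+0+0+0+0+0+0+0+0+0+0+0+0+0+0+0+0+0+0+0+0+0+0 mod 2 = 0
  c[28] = d·G[:,28] = (11110011111110001100110011)·(00000000000000000000000100) mod 2 = 0+0+0+0+0+0+0+0+0+0+0+0+0+0+0+0+0+0+0+0+0+0+0+0+0+0 mod 2 = 0
  c[29] = d·G[:,29] = (11110011111110001100110011)·(00000000000000000000000010) mod 2 = 0+0+0+0+0+0+0+0+0+0+0+0+0+0+0+0+0+0+0+0+0+0+0+0+1+0 mod 2 = 1
  c[30] = d·G[:,30] = (11110011111110001100110011)·(00000000000000000000000001) mod 2 = 0+0+0+0+0+0+0+0+0+0+0+0+0+0+0+0+0+0+0+0+0+0+0+0+0+1 mod 2 = 1
Codeword = 0111111100111110110001100110011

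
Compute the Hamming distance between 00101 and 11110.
XOR = 11011, count of 1s = 4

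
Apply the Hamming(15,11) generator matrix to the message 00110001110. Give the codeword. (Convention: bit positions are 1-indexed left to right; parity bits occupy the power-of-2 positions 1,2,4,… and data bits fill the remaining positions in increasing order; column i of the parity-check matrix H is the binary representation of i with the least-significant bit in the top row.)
Codeword c = d · G (mod 2), d = 00110001110:
  c[0] = d·G[:,0] = (00110001110)·(11011010101) mod 2 = 0+0+0+1+0+0+0+0+1+0+0 mod 2 = 0
  c[1] = d·G[:,1] = (00110001110)·(10110110011) mod 2 = 0+0+1+1+0+0+0+0+0+1+0 mod 2 = 1
  c[2] = d·G[:,2] = (00110001110)·(10000000000) mod 2 = 0+0+0+0+0+0+0+0+0+0+0 mod 2 = 0
  c[3] = d·G[:,3] = (00110001110)·(01110001111) mod 2 = 0+0+1+1+0+0+0+1+1+1+0 mod 2 = 1
  c[4] = d·G[:,4] = (00110001110)·(01000000000) mod 2 = 0+0+0+0+0+0+0+0+0+0+0 mod 2 = 0
  c[5] = d·G[:,5] = (00110001110)·(00100000000) mod 2 = 0+0+1+0+0+0+0+0+0+0+0 mod 2 = 1
  c[6] = d·G[:,6] = (00110001110)·(00010000000) mod 2 = 0+0+0+1+0+0+0+0+0+0+0 mod 2 = 1
  c[7] = d·G[:,7] = (00110001110)·(00001111111) mod 2 = 0+0+0+0+0+0+0+1+1+1+0 mod 2 = 1
  c[8] = d·G[:,8] = (00110001110)·(00001000000) mod 2 = 0+0+0+0+0+0+0+0+0+0+0 mod 2 = 0
  c[9] = d·G[:,9] = (00110001110)·(00000100000) mod 2 = 0+0+0+0+0+0+0+0+0+0+0 mod 2 = 0
  c[10] = d·G[:,10] = (00110001110)·(00000010000) mod 2 = 0+0+0+0+0+0+0+0+0+0+0 mod 2 = 0
  c[11] = d·G[:,11] = (00110001110)·(00000001000) mod 2 = 0+0+0+0+0+0+0+1+0+0+0 mod 2 = 1
  c[12] = d·G[:,12] = (00110001110)·(00000000100) mod 2 = 0+0+0+0+0+0+0+0+1+0+0 mod 2 = 1
  c[13] = d·G[:,13] = (00110001110)·(00000000010) mod 2 = 0+0+0+0+0+0+0+0+0+1+0 mod 2 = 1
  c[14] = d·G[:,14] = (00110001110)·(00000000001) mod 2 = 0+0+0+0+0+0+0+0+0+0+0 mod 2 = 0
Codeword = 010101110001110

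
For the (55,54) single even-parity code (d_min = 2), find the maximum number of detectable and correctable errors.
Detection only: up to d_min − 1 = 1 errors.
Correction: up to ⌊(d_min − 1)/2⌋ = ⌊1/2⌋ = 0 errors.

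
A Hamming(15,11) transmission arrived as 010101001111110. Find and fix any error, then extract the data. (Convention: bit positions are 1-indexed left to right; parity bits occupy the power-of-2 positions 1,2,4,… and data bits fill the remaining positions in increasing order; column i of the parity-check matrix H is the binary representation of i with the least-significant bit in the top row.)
Syndrome s = H · r^T (mod 2), r = 010101001111110:
  s[0] = (101010101010101)·(010101001111110) mod 2 = 0+0+0+0+0+0+0+0+1+0+1+0+1+0+0 mod 2 = 1
  s[1] = (011001100110011)·(010101001111110) mod 2 = 0+1+0+0+0+1+0+0+0+1+1+0+0+1+0 mod 2 = 1
  s[2] = (000111100001111)·(010101001111110) mod 2 = 0+0+0+1+0+1+0+0+0+0+0+1+1+1+0 mod 2 = 1
  s[3] = (000000011111111)·(010101001111110) mod 2 = 0+0+0+0+0+0+0+0+1+1+1+1+1+1+0 mod 2 = 0
Syndrome = 1110
Column 7 of H equals this syndrome → error at bit 7 (1-indexed).
Flip bit 7: 010101001111110 → 010101101111110
Extract data bits at positions {3,5,6,7,9,10,11,12,13,14,15}: 00111111110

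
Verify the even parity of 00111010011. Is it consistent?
Sum of all bits: 0+0+1+1+1+0+1+0+0+1+1 = 6; 6 mod 2 = 0. Result is 0 → valid parity.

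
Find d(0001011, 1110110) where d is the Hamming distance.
XOR = 1111101, count of 1s = 6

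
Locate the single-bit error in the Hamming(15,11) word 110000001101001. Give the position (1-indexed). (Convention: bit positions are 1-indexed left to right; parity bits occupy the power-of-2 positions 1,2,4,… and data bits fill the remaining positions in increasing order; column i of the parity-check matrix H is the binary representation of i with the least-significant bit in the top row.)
Syndrome s = H · r^T (mod 2), r = 110000001101001:
  s[0] = (101010101010101)·(110000001101001) mod 2 = 1+0+0+0+0+0+0+0+1+0+0+0+0+0+1 mod 2 = 1
  s[1] = (011001100110011)·(110000001101001) mod 2 = 0+1+0+0+0+0+0+0+0+1+0+0+0+0+1 mod 2 = 1
  s[2] = (000111100001111)·(110000001101001) mod 2 = 0+0+0+0+0+0+0+0+0+0+0+1+0+0+1 mod 2 = 0
  s[3] = (000000011111111)·(110000001101001) mod 2 = 0+0+0+0+0+0+0+0+1+1+0+1+0+0+1 mod 2 = 0
Syndrome = 1100
Column i of H is the binary representation of i, so the syndrome is the binary index of the flipped bit.
Read s = 1100 with s[0] as LSB: 1·2^0 + 1·2^1 + 0·2^2 + 0·2^3 = 3.
Error is at bit position 3.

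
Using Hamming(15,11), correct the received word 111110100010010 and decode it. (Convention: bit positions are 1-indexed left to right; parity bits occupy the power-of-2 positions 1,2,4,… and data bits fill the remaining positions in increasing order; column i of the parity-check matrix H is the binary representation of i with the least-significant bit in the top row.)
Syndrome s = H · r^T (mod 2), r = 111110100010010:
  s[0] = (101010101010101)·(111110100010010) mod 2 = 1+0+1+0+1+0+1+0+0+0+1+0+0+0+0 mod 2 = 1
  s[1] = (011001100110011)·(111110100010010) mod 2 = 0+1+1+0+0+0+1+0+0+0+1+0+0+1+0 mod 2 = 1
  s[2] = (000111100001111)·(111110100010010) mod 2 = 0+0+0+1+1+0+1+0+0+0+0+0+0+1+0 mod 2 = 0
  s[3] = (000000011111111)·(111110100010010) mod 2 = 0+0+0+0+0+0+0+0+0+0+1+0+0+1+0 mod 2 = 0
Syndrome = 1100
Column 3 of H equals this syndrome → error at bit 3 (1-indexed).
Flip bit 3: 111110100010010 → 110110100010010
Extract data bits at positions {3,5,6,7,9,10,11,12,13,14,15}: 01010010010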